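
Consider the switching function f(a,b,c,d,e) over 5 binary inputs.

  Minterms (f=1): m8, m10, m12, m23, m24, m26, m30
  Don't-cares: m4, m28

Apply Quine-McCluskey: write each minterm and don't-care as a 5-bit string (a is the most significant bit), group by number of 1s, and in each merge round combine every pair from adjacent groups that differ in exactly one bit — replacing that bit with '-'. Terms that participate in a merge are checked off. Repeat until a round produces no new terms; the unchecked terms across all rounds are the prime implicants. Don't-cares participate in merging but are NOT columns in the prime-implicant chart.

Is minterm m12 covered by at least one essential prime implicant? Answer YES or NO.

size-2^0 implicants → 00100(✓)  01000(✓)  01010(✓)  01100(✓)  10111  11000(✓)  11010(✓)  11100(✓)  11110(✓)
size-2^1 implicants → -1000(✓)  -1010(✓)  -1100(✓)  0-100  01-00(✓)  010-0(✓)  11-00(✓)  11-10(✓)  110-0(✓)  111-0(✓)
size-2^2 implicants → -1-00  -10-0  11--0
Unchecked terms (primes): -1-00, -10-0, 0-100, 10111, 11--0
Minterm coverage:
  m8 ⊆ -1-00,-10-0
  m10 ⊆ -10-0 [E]
  m12 ⊆ -1-00,0-100
  m23 ⊆ 10111 [E]
  m24 ⊆ -1-00,-10-0,11--0
  m26 ⊆ -10-0,11--0
  m30 ⊆ 11--0 [E]
E = {-10-0, 10111, 11--0}

NO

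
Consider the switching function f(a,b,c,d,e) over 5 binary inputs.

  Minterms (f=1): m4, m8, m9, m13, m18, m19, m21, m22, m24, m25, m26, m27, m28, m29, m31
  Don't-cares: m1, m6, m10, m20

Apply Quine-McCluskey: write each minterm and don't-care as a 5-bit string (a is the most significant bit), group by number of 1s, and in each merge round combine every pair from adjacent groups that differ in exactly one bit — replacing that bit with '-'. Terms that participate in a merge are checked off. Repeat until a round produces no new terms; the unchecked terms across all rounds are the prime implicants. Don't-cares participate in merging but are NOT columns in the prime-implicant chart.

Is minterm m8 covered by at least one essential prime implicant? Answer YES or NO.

NO

[col 0] 00001*, 00100*, 00110*, 01000*, 01001*, 01010*, 01101*, 10010*, 10011*, 10100*, 10101*, 10110*, 11000*, 11001*, 11010*, 11011*, 11100*, 11101*, 11111*
[col 1] -0100*, -0110*, -1000*, -1001*, -1010*, -1101*, 0-001, 001-0*, 01-01*, 010-0*, 0100-*, 1-010*, 1-011*, 1-100*, 1-101*, 10-10, 1001-*, 101-0*, 1010-*, 11-00*, 11-01*, 11-11*, 110-0*, 110-1*, 1100-*, 1101-*, 111-1*, 1110-*
[col 2] -01-0, -1-01, -10-0, -100-, 1-01-, 1-10-, 11--1, 11-0-, 110--
Prime implicants: -01-0, -1-01, -10-0, -100-, 0-001, 1-01-, 1-10-, 10-10, 11--1, 11-0-, 110--
PI chart (minterm → PIs covering it):
  4 | -01-0  (sole → essential)
  8 | -10-0,-100-
  9 | -1-01,-100-,0-001
  13 | -1-01  (sole → essential)
  18 | 1-01-,10-10
  19 | 1-01-  (sole → essential)
  21 | 1-10-  (sole → essential)
  22 | -01-0,10-10
  24 | -10-0,-100-,11-0-,110--
  25 | -1-01,-100-,11--1,11-0-,110--
  26 | -10-0,1-01-,110--
  27 | 1-01-,11--1,110--
  28 | 1-10-,11-0-
  29 | -1-01,1-10-,11--1,11-0-
  31 | 11--1  (sole → essential)
Essential prime implicants: -01-0, -1-01, 1-01-, 1-10-, 11--1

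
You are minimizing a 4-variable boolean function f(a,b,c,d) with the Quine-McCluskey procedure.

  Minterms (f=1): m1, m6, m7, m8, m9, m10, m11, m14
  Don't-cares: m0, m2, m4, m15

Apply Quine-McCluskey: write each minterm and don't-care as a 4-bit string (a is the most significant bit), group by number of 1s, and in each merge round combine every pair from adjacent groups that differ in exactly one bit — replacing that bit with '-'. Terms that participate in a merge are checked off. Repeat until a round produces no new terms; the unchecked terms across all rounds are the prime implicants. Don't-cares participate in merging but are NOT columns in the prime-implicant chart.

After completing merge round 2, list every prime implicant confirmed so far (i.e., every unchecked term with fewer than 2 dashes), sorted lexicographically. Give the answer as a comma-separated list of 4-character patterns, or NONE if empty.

NONE

size-2^0 implicants → 0000(✓)  0001(✓)  0010(✓)  0100(✓)  0110(✓)  0111(✓)  1000(✓)  1001(✓)  1010(✓)  1011(✓)  1110(✓)  1111(✓)
size-2^1 implicants → -000(✓)  -001(✓)  -010(✓)  -110(✓)  -111(✓)  0-00(✓)  0-10(✓)  00-0(✓)  000-(✓)  01-0(✓)  011-(✓)  1-10(✓)  1-11(✓)  10-0(✓)  10-1(✓)  100-(✓)  101-(✓)  111-(✓)
size-2^2 implicants → --10  -0-0  -00-  -11-  0--0  1-1-  10--
Unchecked terms (primes): --10, -0-0, -00-, -11-, 0--0, 1-1-, 10--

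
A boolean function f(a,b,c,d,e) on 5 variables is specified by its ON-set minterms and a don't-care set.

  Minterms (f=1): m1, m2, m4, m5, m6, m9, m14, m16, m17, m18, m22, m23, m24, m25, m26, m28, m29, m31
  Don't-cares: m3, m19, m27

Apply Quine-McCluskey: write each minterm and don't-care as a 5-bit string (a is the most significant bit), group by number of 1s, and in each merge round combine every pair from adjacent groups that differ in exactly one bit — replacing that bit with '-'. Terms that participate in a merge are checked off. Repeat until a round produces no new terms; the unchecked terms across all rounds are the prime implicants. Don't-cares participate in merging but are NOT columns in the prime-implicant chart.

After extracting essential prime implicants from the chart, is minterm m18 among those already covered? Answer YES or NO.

YES

[col 0] 00001*, 00010*, 00011*, 00100*, 00101*, 00110*, 01001*, 01110*, 10000*, 10001*, 10010*, 10011*, 10110*, 10111*, 11000*, 11001*, 11010*, 11011*, 11100*, 11101*, 11111*
[col 1] -0001*, -0010*, -0011*, -0110*, -1001*, 0-001*, 0-110, 00-01, 00-10*, 000-1*, 0001-*, 001-0, 0010-, 1-000*, 1-001*, 1-010*, 1-011*, 1-111*, 10-10*, 10-11*, 100-0*, 100-1*, 1000-*, 1001-*, 1011-*, 11-00*, 11-01*, 11-11*, 110-0*, 110-1*, 1100-*, 1101-*, 111-1*, 1110-*
[col 2] --001, -0-10, -00-1, -001-, 1--11, 1-0-0*, 1-0-1*, 1-00-*, 1-01-*, 10-1-, 100--*, 11--1, 11-0-, 110--*
[col 3] 1-0--
Prime implicants: --001, -0-10, -00-1, -001-, 0-110, 00-01, 001-0, 0010-, 1--11, 1-0--, 10-1-, 11--1, 11-0-
PI chart (minterm → PIs covering it):
  1 | --001,-00-1,00-01
  2 | -0-10,-001-
  4 | 001-0,0010-
  5 | 00-01,0010-
  6 | -0-10,0-110,001-0
  9 | --001  (sole → essential)
  14 | 0-110  (sole → essential)
  16 | 1-0--  (sole → essential)
  17 | --001,-00-1,1-0--
  18 | -0-10,-001-,1-0--,10-1-
  22 | -0-10,10-1-
  23 | 1--11,10-1-
  24 | 1-0--,11-0-
  25 | --001,1-0--,11--1,11-0-
  26 | 1-0--  (sole → essential)
  28 | 11-0-  (sole → essential)
  29 | 11--1,11-0-
  31 | 1--11,11--1
Essential prime implicants: --001, 0-110, 1-0--, 11-0-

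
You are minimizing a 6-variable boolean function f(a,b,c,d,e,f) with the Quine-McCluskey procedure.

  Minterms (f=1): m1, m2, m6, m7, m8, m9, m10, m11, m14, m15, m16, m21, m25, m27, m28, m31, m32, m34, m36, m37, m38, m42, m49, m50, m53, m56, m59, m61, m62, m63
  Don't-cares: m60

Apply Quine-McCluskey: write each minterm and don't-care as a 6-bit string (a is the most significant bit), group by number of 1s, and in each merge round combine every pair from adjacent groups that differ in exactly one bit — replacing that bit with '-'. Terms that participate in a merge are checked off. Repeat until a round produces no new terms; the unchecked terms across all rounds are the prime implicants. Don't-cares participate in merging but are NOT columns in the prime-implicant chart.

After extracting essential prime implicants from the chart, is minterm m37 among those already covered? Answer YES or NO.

NO

size-2^0 implicants → 000001(✓)  000010(✓)  000110(✓)  000111(✓)  001000(✓)  001001(✓)  001010(✓)  001011(✓)  001110(✓)  001111(✓)  010000  010101(✓)  011001(✓)  011011(✓)  011100(✓)  011111(✓)  100000(✓)  100010(✓)  100100(✓)  100101(✓)  100110(✓)  101010(✓)  110001(✓)  110010(✓)  110101(✓)  111000(✓)  111011(✓)  111100(✓)  111101(✓)  111110(✓)  111111(✓)
size-2^1 implicants → -00010(✓)  -00110(✓)  -01010(✓)  -10101  -11011(✓)  -11100  -11111(✓)  0-1001(✓)  0-1011(✓)  0-1111(✓)  00-001  00-010(✓)  00-110(✓)  00-111(✓)  000-10(✓)  00011-(✓)  001-10(✓)  001-11(✓)  0010-0(✓)  0010-1(✓)  00100-(✓)  00101-(✓)  00111-(✓)  011-11(✓)  0110-1(✓)  1-0010  1-0101  10-010(✓)  100-00(✓)  100-10(✓)  1000-0(✓)  1001-0(✓)  10010-  11-101  110-01  111-00  111-11(✓)  1111-0(✓)  1111-1(✓)  11110-(✓)  11111-(✓)
size-2^2 implicants → -0-010  -00-10  -11-11  0-1-11  0-10-1  00--10  00-11-  001-1-  0010--  100--0  1111--
Unchecked terms (primes): -0-010, -00-10, -10101, -11-11, -11100, 0-1-11, 0-10-1, 00--10, 00-001, 00-11-, 001-1-, 0010--, 010000, 1-0010, 1-0101, 100--0, 10010-, 11-101, 110-01, 111-00, 1111--
Minterm coverage:
  m1 ⊆ 00-001 [E]
  m2 ⊆ -0-010,-00-10,00--10
  m6 ⊆ -00-10,00--10,00-11-
  m7 ⊆ 00-11- [E]
  m8 ⊆ 0010-- [E]
  m9 ⊆ 0-10-1,00-001,0010--
  m10 ⊆ -0-010,00--10,001-1-,0010--
  m11 ⊆ 0-1-11,0-10-1,001-1-,0010--
  m14 ⊆ 00--10,00-11-,001-1-
  m15 ⊆ 0-1-11,00-11-,001-1-
  m16 ⊆ 010000 [E]
  m21 ⊆ -10101 [E]
  m25 ⊆ 0-10-1 [E]
  m27 ⊆ -11-11,0-1-11,0-10-1
  m28 ⊆ -11100 [E]
  m31 ⊆ -11-11,0-1-11
  m32 ⊆ 100--0 [E]
  m34 ⊆ -0-010,-00-10,1-0010,100--0
  m36 ⊆ 100--0,10010-
  m37 ⊆ 1-0101,10010-
  m38 ⊆ -00-10,100--0
  m42 ⊆ -0-010 [E]
  m49 ⊆ 110-01 [E]
  m50 ⊆ 1-0010 [E]
  m53 ⊆ -10101,1-0101,11-101,110-01
  m56 ⊆ 111-00 [E]
  m59 ⊆ -11-11 [E]
  m61 ⊆ 11-101,1111--
  m62 ⊆ 1111-- [E]
  m63 ⊆ -11-11,1111--
E = {-0-010, -10101, -11-11, -11100, 0-10-1, 00-001, 00-11-, 0010--, 010000, 1-0010, 100--0, 110-01, 111-00, 1111--}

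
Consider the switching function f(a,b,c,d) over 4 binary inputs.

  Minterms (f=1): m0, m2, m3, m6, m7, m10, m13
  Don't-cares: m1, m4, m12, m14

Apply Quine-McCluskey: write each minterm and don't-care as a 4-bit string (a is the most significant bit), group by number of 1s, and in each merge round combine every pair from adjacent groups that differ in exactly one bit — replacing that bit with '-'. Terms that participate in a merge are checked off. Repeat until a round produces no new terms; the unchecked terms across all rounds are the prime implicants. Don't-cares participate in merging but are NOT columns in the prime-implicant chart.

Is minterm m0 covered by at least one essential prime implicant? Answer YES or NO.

[col 0] 0000*, 0001*, 0010*, 0011*, 0100*, 0110*, 0111*, 1010*, 1100*, 1101*, 1110*
[col 1] -010*, -100*, -110*, 0-00*, 0-10*, 0-11*, 00-0*, 00-1*, 000-*, 001-*, 01-0*, 011-*, 1-10*, 11-0*, 110-
[col 2] --10, -1-0, 0--0, 0-1-, 00--
Prime implicants: --10, -1-0, 0--0, 0-1-, 00--, 110-
PI chart (minterm → PIs covering it):
  0 | 0--0,00--
  2 | --10,0--0,0-1-,00--
  3 | 0-1-,00--
  6 | --10,-1-0,0--0,0-1-
  7 | 0-1-  (sole → essential)
  10 | --10  (sole → essential)
  13 | 110-  (sole → essential)
Essential prime implicants: --10, 0-1-, 110-

NO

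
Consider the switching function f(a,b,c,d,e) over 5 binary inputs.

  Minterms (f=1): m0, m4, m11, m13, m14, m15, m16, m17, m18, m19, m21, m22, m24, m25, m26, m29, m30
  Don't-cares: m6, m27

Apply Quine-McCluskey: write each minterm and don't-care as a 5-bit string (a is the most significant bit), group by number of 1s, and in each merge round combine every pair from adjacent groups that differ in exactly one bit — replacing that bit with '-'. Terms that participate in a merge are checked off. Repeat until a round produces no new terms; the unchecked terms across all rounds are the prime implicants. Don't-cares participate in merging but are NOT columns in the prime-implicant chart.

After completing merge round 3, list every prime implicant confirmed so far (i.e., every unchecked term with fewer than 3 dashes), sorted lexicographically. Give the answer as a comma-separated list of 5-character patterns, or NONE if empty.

--110, -0000, -1011, -1101, 00-00, 001-0, 01-11, 011-1, 0111-, 1--01, 1--10

Round 0: 00000✓ 00100✓ 00110✓ 01011✓ 01101✓ 01110✓ 01111✓ 10000✓ 10001✓ 10010✓ 10011✓ 10101✓ 10110✓ 11000✓ 11001✓ 11010✓ 11011✓ 11101✓ 11110✓
Round 1: -0000 -0110✓ -1011 -1101 -1110✓ 0-110✓ 00-00 001-0 01-11 011-1 0111- 1-000✓ 1-001✓ 1-010✓ 1-011✓ 1-101✓ 1-110✓ 10-01✓ 10-10✓ 100-0✓ 100-1✓ 1000-✓ 1001-✓ 11-01✓ 11-10✓ 110-0✓ 110-1✓ 1100-✓ 1101-✓
Round 2: --110 1--01 1--10 1-0-0✓ 1-0-1✓ 1-00-✓ 1-01-✓ 100--✓ 110--✓
Round 3: 1-0--
PIs = {--110, -0000, -1011, -1101, 00-00, 001-0, 01-11, 011-1, 0111-, 1--01, 1--10, 1-0--}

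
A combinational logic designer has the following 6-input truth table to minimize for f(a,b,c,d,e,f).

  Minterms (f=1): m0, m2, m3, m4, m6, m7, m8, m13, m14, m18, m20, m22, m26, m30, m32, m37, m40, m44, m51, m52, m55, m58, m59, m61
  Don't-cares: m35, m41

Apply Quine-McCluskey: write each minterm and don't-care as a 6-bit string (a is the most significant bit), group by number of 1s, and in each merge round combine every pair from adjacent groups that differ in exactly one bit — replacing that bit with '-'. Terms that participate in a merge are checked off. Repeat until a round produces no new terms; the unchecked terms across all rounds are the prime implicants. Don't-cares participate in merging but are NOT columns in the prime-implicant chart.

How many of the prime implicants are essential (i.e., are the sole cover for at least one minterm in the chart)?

9

Round 0: 000000✓ 000010✓ 000011✓ 000100✓ 000110✓ 000111✓ 001000✓ 001101 001110✓ 010010✓ 010100✓ 010110✓ 011010✓ 011110✓ 100000✓ 100011✓ 100101 101000✓ 101001✓ 101100✓ 110011✓ 110100✓ 110111✓ 111010✓ 111011✓ 111101
Round 1: -00000✓ -00011 -01000✓ -10100 -11010 0-0010✓ 0-0100✓ 0-0110✓ 0-1110✓ 00-000✓ 00-110✓ 000-00✓ 000-10✓ 000-11✓ 0000-0✓ 00001-✓ 0001-0✓ 00011-✓ 01-010✓ 01-110✓ 010-10✓ 0101-0✓ 011-10✓ 1-0011 10-000✓ 101-00 10100- 11-011 110-11 11101-
Round 2: -0-000 0--110 0-0-10 0-01-0 000--0 000-1- 01--10
PIs = {-0-000, -00011, -10100, -11010, 0--110, 0-0-10, 0-01-0, 000--0, 000-1-, 001101, 01--10, 1-0011, 100101, 101-00, 10100-, 11-011, 110-11, 11101-, 111101}
Coverage chart:
  m0: -0-000,000--0
  m2: 0-0-10,000--0,000-1-
  m3: -00011,000-1-
  m4: 0-01-0,000--0
  m6: 0--110,0-0-10,0-01-0,000--0,000-1-
  m7: 000-1- ←essential
  m8: -0-000 ←essential
  m13: 001101 ←essential
  m14: 0--110 ←essential
  m18: 0-0-10,01--10
  m20: -10100,0-01-0
  m22: 0--110,0-0-10,0-01-0,01--10
  m26: -11010,01--10
  m30: 0--110,01--10
  m32: -0-000 ←essential
  m37: 100101 ←essential
  m40: -0-000,101-00,10100-
  m44: 101-00 ←essential
  m51: 1-0011,11-011,110-11
  m52: -10100 ←essential
  m55: 110-11 ←essential
  m58: -11010,11101-
  m59: 11-011,11101-
  m61: 111101 ←essential
Essential: -0-000, -10100, 0--110, 000-1-, 001101, 100101, 101-00, 110-11, 111101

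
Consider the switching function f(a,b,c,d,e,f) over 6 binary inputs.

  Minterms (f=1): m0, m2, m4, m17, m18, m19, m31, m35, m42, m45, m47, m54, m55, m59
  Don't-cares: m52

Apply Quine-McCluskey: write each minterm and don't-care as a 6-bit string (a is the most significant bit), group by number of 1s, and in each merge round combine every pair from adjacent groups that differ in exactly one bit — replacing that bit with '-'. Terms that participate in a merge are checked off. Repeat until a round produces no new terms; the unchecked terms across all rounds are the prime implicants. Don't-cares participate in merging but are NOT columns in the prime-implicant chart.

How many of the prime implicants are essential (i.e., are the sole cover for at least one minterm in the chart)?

Round 0: 000000✓ 000010✓ 000100✓ 010001✓ 010010✓ 010011✓ 011111 100011 101010 101101✓ 101111✓ 110100✓ 110110✓ 110111✓ 111011
Round 1: 0-0010 000-00 0000-0 0100-1 01001- 1011-1 1101-0 11011-
PIs = {0-0010, 000-00, 0000-0, 0100-1, 01001-, 011111, 100011, 101010, 1011-1, 1101-0, 11011-, 111011}
Coverage chart:
  m0: 000-00,0000-0
  m2: 0-0010,0000-0
  m4: 000-00 ←essential
  m17: 0100-1 ←essential
  m18: 0-0010,01001-
  m19: 0100-1,01001-
  m31: 011111 ←essential
  m35: 100011 ←essential
  m42: 101010 ←essential
  m45: 1011-1 ←essential
  m47: 1011-1 ←essential
  m54: 1101-0,11011-
  m55: 11011- ←essential
  m59: 111011 ←essential
Essential: 000-00, 0100-1, 011111, 100011, 101010, 1011-1, 11011-, 111011

8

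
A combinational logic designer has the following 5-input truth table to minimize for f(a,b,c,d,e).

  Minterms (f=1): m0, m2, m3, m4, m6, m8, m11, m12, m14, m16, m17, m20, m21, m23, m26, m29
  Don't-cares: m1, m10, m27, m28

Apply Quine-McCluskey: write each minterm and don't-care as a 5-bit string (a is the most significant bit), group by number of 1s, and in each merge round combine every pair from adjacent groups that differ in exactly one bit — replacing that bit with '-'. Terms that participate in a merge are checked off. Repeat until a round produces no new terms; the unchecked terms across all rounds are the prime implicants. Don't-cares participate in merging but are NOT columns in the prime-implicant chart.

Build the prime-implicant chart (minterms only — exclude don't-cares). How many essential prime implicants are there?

size-2^0 implicants → 00000(✓)  00001(✓)  00010(✓)  00011(✓)  00100(✓)  00110(✓)  01000(✓)  01010(✓)  01011(✓)  01100(✓)  01110(✓)  10000(✓)  10001(✓)  10100(✓)  10101(✓)  10111(✓)  11010(✓)  11011(✓)  11100(✓)  11101(✓)
size-2^1 implicants → -0000(✓)  -0001(✓)  -0100(✓)  -1010(✓)  -1011(✓)  -1100(✓)  0-000(✓)  0-010(✓)  0-011(✓)  0-100(✓)  0-110(✓)  00-00(✓)  00-10(✓)  000-0(✓)  000-1(✓)  0000-(✓)  0001-(✓)  001-0(✓)  01-00(✓)  01-10(✓)  010-0(✓)  0101-(✓)  011-0(✓)  1-100(✓)  1-101(✓)  10-00(✓)  10-01(✓)  1000-(✓)  101-1  1010-(✓)  1101-(✓)  1110-(✓)
size-2^2 implicants → --100  -0-00  -000-  -101-  0--00(✓)  0--10(✓)  0-0-0(✓)  0-01-  0-1-0(✓)  00--0(✓)  000--  01--0(✓)  1-10-  10-0-
size-2^3 implicants → 0---0
Unchecked terms (primes): --100, -0-00, -000-, -101-, 0---0, 0-01-, 000--, 1-10-, 10-0-, 101-1
Minterm coverage:
  m0 ⊆ -0-00,-000-,0---0,000--
  m2 ⊆ 0---0,0-01-,000--
  m3 ⊆ 0-01-,000--
  m4 ⊆ --100,-0-00,0---0
  m6 ⊆ 0---0 [E]
  m8 ⊆ 0---0 [E]
  m11 ⊆ -101-,0-01-
  m12 ⊆ --100,0---0
  m14 ⊆ 0---0 [E]
  m16 ⊆ -0-00,-000-,10-0-
  m17 ⊆ -000-,10-0-
  m20 ⊆ --100,-0-00,1-10-,10-0-
  m21 ⊆ 1-10-,10-0-,101-1
  m23 ⊆ 101-1 [E]
  m26 ⊆ -101- [E]
  m29 ⊆ 1-10- [E]
E = {-101-, 0---0, 1-10-, 101-1}

4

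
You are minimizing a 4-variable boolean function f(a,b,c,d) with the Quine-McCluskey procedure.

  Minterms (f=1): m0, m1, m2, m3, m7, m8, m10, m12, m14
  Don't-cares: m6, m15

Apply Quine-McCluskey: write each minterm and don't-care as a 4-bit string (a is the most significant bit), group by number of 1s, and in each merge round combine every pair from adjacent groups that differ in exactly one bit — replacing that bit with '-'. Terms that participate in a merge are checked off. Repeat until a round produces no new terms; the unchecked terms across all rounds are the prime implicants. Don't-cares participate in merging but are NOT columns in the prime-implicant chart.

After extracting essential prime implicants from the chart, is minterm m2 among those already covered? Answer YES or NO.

size-2^0 implicants → 0000(✓)  0001(✓)  0010(✓)  0011(✓)  0110(✓)  0111(✓)  1000(✓)  1010(✓)  1100(✓)  1110(✓)  1111(✓)
size-2^1 implicants → -000(✓)  -010(✓)  -110(✓)  -111(✓)  0-10(✓)  0-11(✓)  00-0(✓)  00-1(✓)  000-(✓)  001-(✓)  011-(✓)  1-00(✓)  1-10(✓)  10-0(✓)  11-0(✓)  111-(✓)
size-2^2 implicants → --10  -0-0  -11-  0-1-  00--  1--0
Unchecked terms (primes): --10, -0-0, -11-, 0-1-, 00--, 1--0
Minterm coverage:
  m0 ⊆ -0-0,00--
  m1 ⊆ 00-- [E]
  m2 ⊆ --10,-0-0,0-1-,00--
  m3 ⊆ 0-1-,00--
  m7 ⊆ -11-,0-1-
  m8 ⊆ -0-0,1--0
  m10 ⊆ --10,-0-0,1--0
  m12 ⊆ 1--0 [E]
  m14 ⊆ --10,-11-,1--0
E = {00--, 1--0}

YES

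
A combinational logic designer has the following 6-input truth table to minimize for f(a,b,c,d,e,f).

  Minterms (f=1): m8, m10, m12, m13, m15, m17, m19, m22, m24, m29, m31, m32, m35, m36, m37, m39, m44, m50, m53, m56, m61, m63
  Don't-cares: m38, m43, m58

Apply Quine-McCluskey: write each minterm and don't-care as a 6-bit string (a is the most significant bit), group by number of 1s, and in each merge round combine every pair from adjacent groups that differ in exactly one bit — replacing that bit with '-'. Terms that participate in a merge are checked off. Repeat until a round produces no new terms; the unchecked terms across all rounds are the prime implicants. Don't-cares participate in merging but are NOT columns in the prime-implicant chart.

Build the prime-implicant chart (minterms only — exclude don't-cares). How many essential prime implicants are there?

size-2^0 implicants → 001000(✓)  001010(✓)  001100(✓)  001101(✓)  001111(✓)  010001(✓)  010011(✓)  010110  011000(✓)  011101(✓)  011111(✓)  100000(✓)  100011(✓)  100100(✓)  100101(✓)  100110(✓)  100111(✓)  101011(✓)  101100(✓)  110010(✓)  110101(✓)  111000(✓)  111010(✓)  111101(✓)  111111(✓)
size-2^1 implicants → -01100  -11000  -11101(✓)  -11111(✓)  0-1000  0-1101(✓)  0-1111(✓)  001-00  0010-0  0011-1(✓)  00110-  0100-1  0111-1(✓)  1-0101  10-011  10-100  100-00  100-11  1001-0(✓)  1001-1(✓)  10010-(✓)  10011-(✓)  11-010  11-101  1110-0  1111-1(✓)
size-2^2 implicants → -111-1  0-11-1  1001--
Unchecked terms (primes): -01100, -11000, -111-1, 0-1000, 0-11-1, 001-00, 0010-0, 00110-, 0100-1, 010110, 1-0101, 10-011, 10-100, 100-00, 100-11, 1001--, 11-010, 11-101, 1110-0
Minterm coverage:
  m8 ⊆ 0-1000,001-00,0010-0
  m10 ⊆ 0010-0 [E]
  m12 ⊆ -01100,001-00,00110-
  m13 ⊆ 0-11-1,00110-
  m15 ⊆ 0-11-1 [E]
  m17 ⊆ 0100-1 [E]
  m19 ⊆ 0100-1 [E]
  m22 ⊆ 010110 [E]
  m24 ⊆ -11000,0-1000
  m29 ⊆ -111-1,0-11-1
  m31 ⊆ -111-1,0-11-1
  m32 ⊆ 100-00 [E]
  m35 ⊆ 10-011,100-11
  m36 ⊆ 10-100,100-00,1001--
  m37 ⊆ 1-0101,1001--
  m39 ⊆ 100-11,1001--
  m44 ⊆ -01100,10-100
  m50 ⊆ 11-010 [E]
  m53 ⊆ 1-0101,11-101
  m56 ⊆ -11000,1110-0
  m61 ⊆ -111-1,11-101
  m63 ⊆ -111-1 [E]
E = {-111-1, 0-11-1, 0010-0, 0100-1, 010110, 100-00, 11-010}

7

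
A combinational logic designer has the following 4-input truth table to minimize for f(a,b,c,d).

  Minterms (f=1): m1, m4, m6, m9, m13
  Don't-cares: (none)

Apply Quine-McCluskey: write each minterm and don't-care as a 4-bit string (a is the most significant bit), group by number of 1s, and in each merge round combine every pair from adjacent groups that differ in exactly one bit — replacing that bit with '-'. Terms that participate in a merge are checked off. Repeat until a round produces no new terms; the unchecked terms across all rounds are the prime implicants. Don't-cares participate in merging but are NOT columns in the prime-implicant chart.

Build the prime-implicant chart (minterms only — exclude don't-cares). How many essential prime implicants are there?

3

[col 0] 0001*, 0100*, 0110*, 1001*, 1101*
[col 1] -001, 01-0, 1-01
Prime implicants: -001, 01-0, 1-01
PI chart (minterm → PIs covering it):
  1 | -001  (sole → essential)
  4 | 01-0  (sole → essential)
  6 | 01-0  (sole → essential)
  9 | -001,1-01
  13 | 1-01  (sole → essential)
Essential prime implicants: -001, 01-0, 1-01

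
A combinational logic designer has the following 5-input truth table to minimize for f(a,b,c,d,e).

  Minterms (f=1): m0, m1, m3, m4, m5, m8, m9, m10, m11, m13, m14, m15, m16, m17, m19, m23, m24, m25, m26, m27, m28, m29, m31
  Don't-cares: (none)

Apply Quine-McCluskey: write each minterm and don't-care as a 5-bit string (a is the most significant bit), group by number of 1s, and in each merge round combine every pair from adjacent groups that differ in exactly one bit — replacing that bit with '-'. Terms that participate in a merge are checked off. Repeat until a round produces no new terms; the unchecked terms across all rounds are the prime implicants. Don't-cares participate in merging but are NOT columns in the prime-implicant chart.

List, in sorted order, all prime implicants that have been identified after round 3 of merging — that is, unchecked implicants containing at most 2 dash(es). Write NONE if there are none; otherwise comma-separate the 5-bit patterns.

0--01, 00-0-, 01-1-, 1--11, 11-0-

[col 0] 00000*, 00001*, 00011*, 00100*, 00101*, 01000*, 01001*, 01010*, 01011*, 01101*, 01110*, 01111*, 10000*, 10001*, 10011*, 10111*, 11000*, 11001*, 11010*, 11011*, 11100*, 11101*, 11111*
[col 1] -0000*, -0001*, -0011*, -1000*, -1001*, -1010*, -1011*, -1101*, -1111*, 0-000*, 0-001*, 0-011*, 0-101*, 00-00*, 00-01*, 000-1*, 0000-*, 0010-*, 01-01*, 01-10*, 01-11*, 010-0*, 010-1*, 0100-*, 0101-*, 011-1*, 0111-*, 1-000*, 1-001*, 1-011*, 1-111*, 10-11*, 100-1*, 1000-*, 11-00*, 11-01*, 11-11*, 110-0*, 110-1*, 1100-*, 1101-*, 111-1*, 1110-*
[col 2] --000*, --001*, --011*, -00-1*, -000-*, -1-01*, -1-11*, -10-0*, -10-1*, -100-*, -101-*, -11-1*, 0--01, 0-0-1*, 0-00-*, 00-0-, 01--1*, 01-1-, 010--*, 1--11, 1-0-1*, 1-00-*, 11--1*, 11-0-, 110--*
[col 3] --0-1, --00-, -1--1, -10--
Prime implicants: --0-1, --00-, -1--1, -10--, 0--01, 00-0-, 01-1-, 1--11, 11-0-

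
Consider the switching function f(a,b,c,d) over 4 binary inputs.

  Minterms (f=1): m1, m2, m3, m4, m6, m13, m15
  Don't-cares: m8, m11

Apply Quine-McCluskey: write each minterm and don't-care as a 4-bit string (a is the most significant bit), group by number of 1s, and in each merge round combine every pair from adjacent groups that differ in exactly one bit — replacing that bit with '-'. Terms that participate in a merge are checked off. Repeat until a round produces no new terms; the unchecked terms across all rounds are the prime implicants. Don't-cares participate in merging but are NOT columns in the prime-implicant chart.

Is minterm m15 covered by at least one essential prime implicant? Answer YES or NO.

size-2^0 implicants → 0001(✓)  0010(✓)  0011(✓)  0100(✓)  0110(✓)  1000  1011(✓)  1101(✓)  1111(✓)
size-2^1 implicants → -011  0-10  00-1  001-  01-0  1-11  11-1
Unchecked terms (primes): -011, 0-10, 00-1, 001-, 01-0, 1-11, 1000, 11-1
Minterm coverage:
  m1 ⊆ 00-1 [E]
  m2 ⊆ 0-10,001-
  m3 ⊆ -011,00-1,001-
  m4 ⊆ 01-0 [E]
  m6 ⊆ 0-10,01-0
  m13 ⊆ 11-1 [E]
  m15 ⊆ 1-11,11-1
E = {00-1, 01-0, 11-1}

YES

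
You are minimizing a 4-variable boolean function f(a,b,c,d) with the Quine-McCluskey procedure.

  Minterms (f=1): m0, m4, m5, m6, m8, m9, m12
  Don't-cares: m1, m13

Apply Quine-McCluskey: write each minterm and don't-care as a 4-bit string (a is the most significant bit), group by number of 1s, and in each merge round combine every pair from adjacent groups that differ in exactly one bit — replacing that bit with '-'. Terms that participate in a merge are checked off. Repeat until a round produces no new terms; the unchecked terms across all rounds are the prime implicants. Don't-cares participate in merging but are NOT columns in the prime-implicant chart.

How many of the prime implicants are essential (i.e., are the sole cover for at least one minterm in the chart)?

2

Round 0: 0000✓ 0001✓ 0100✓ 0101✓ 0110✓ 1000✓ 1001✓ 1100✓ 1101✓
Round 1: -000✓ -001✓ -100✓ -101✓ 0-00✓ 0-01✓ 000-✓ 01-0 010-✓ 1-00✓ 1-01✓ 100-✓ 110-✓
Round 2: --00✓ --01✓ -00-✓ -10-✓ 0-0-✓ 1-0-✓
Round 3: --0-
PIs = {--0-, 01-0}
Coverage chart:
  m0: --0- ←essential
  m4: --0-,01-0
  m5: --0- ←essential
  m6: 01-0 ←essential
  m8: --0- ←essential
  m9: --0- ←essential
  m12: --0- ←essential
Essential: --0-, 01-0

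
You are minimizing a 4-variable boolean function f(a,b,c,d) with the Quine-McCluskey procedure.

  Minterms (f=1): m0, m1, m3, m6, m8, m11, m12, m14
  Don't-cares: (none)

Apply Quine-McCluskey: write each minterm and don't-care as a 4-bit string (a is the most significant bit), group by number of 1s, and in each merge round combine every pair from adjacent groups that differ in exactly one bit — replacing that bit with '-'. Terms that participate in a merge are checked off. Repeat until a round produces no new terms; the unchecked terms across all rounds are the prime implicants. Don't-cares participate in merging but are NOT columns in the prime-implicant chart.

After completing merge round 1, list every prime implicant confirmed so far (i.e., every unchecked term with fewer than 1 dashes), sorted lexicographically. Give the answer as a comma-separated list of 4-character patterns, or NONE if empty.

Round 0: 0000✓ 0001✓ 0011✓ 0110✓ 1000✓ 1011✓ 1100✓ 1110✓
Round 1: -000 -011 -110 00-1 000- 1-00 11-0
PIs = {-000, -011, -110, 00-1, 000-, 1-00, 11-0}

NONE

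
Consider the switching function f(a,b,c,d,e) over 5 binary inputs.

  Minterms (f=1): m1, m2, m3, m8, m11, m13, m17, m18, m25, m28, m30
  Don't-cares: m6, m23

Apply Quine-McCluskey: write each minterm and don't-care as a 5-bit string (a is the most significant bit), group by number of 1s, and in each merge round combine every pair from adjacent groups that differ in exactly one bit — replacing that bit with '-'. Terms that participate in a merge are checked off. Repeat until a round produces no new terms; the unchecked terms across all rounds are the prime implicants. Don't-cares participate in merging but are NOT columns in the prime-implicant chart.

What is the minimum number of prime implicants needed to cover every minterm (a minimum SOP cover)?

7

Round 0: 00001✓ 00010✓ 00011✓ 00110✓ 01000 01011✓ 01101 10001✓ 10010✓ 10111 11001✓ 11100✓ 11110✓
Round 1: -0001 -0010 0-011 00-10 000-1 0001- 1-001 111-0
PIs = {-0001, -0010, 0-011, 00-10, 000-1, 0001-, 01000, 01101, 1-001, 10111, 111-0}
Coverage chart:
  m1: -0001,000-1
  m2: -0010,00-10,0001-
  m3: 0-011,000-1,0001-
  m8: 01000 ←essential
  m11: 0-011 ←essential
  m13: 01101 ←essential
  m17: -0001,1-001
  m18: -0010 ←essential
  m25: 1-001 ←essential
  m28: 111-0 ←essential
  m30: 111-0 ←essential
Essential: -0010, 0-011, 01000, 01101, 1-001, 111-0
Petrick residual → -0001
Min cover (7 terms): b'c'd'e + b'c'de' + a'c'de + a'bc'd'e' + a'bcd'e + ac'd'e + abce'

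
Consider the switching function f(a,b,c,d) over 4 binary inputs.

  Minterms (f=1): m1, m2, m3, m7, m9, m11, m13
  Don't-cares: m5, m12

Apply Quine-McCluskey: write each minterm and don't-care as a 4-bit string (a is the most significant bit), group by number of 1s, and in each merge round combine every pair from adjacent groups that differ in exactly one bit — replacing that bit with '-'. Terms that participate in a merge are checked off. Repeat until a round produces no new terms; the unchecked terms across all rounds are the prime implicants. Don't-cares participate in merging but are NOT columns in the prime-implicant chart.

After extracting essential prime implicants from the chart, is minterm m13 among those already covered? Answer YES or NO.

NO

size-2^0 implicants → 0001(✓)  0010(✓)  0011(✓)  0101(✓)  0111(✓)  1001(✓)  1011(✓)  1100(✓)  1101(✓)
size-2^1 implicants → -001(✓)  -011(✓)  -101(✓)  0-01(✓)  0-11(✓)  00-1(✓)  001-  01-1(✓)  1-01(✓)  10-1(✓)  110-
size-2^2 implicants → --01  -0-1  0--1
Unchecked terms (primes): --01, -0-1, 0--1, 001-, 110-
Minterm coverage:
  m1 ⊆ --01,-0-1,0--1
  m2 ⊆ 001- [E]
  m3 ⊆ -0-1,0--1,001-
  m7 ⊆ 0--1 [E]
  m9 ⊆ --01,-0-1
  m11 ⊆ -0-1 [E]
  m13 ⊆ --01,110-
E = {-0-1, 0--1, 001-}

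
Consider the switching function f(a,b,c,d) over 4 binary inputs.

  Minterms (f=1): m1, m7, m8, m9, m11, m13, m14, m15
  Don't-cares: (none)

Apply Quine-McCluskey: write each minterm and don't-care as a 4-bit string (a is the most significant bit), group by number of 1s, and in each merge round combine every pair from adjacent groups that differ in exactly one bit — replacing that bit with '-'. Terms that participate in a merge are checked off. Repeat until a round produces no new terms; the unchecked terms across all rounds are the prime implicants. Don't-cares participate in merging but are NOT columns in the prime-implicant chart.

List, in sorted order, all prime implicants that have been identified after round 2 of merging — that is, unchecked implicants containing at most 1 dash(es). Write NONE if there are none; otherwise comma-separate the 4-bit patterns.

[col 0] 0001*, 0111*, 1000*, 1001*, 1011*, 1101*, 1110*, 1111*
[col 1] -001, -111, 1-01*, 1-11*, 10-1*, 100-, 11-1*, 111-
[col 2] 1--1
Prime implicants: -001, -111, 1--1, 100-, 111-

-001, -111, 100-, 111-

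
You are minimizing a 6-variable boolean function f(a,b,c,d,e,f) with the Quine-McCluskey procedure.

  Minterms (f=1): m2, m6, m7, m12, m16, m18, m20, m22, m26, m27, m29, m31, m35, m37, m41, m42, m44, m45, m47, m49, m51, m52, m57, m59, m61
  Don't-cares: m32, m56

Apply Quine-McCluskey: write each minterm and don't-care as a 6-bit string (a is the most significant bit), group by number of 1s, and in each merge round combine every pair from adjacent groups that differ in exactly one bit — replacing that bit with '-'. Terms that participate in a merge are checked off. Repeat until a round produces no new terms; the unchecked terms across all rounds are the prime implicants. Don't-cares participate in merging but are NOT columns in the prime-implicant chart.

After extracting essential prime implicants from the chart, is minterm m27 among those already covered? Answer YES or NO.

size-2^0 implicants → 000010(✓)  000110(✓)  000111(✓)  001100(✓)  010000(✓)  010010(✓)  010100(✓)  010110(✓)  011010(✓)  011011(✓)  011101(✓)  011111(✓)  100000  100011(✓)  100101(✓)  101001(✓)  101010  101100(✓)  101101(✓)  101111(✓)  110001(✓)  110011(✓)  110100(✓)  111000(✓)  111001(✓)  111011(✓)  111101(✓)
size-2^1 implicants → -01100  -10100  -11011  -11101  0-0010(✓)  0-0110(✓)  000-10(✓)  00011-  01-010  010-00(✓)  010-10(✓)  0100-0(✓)  0101-0(✓)  011-11  01101-  0111-1  1-0011  1-1001(✓)  1-1101(✓)  10-101  101-01(✓)  1011-1  10110-  11-001(✓)  11-011(✓)  1100-1(✓)  111-01(✓)  1110-1(✓)  11100-
size-2^2 implicants → 0-0-10  010--0  1-1-01  11-0-1
Unchecked terms (primes): -01100, -10100, -11011, -11101, 0-0-10, 00011-, 01-010, 010--0, 011-11, 01101-, 0111-1, 1-0011, 1-1-01, 10-101, 100000, 101010, 1011-1, 10110-, 11-0-1, 11100-
Minterm coverage:
  m2 ⊆ 0-0-10 [E]
  m6 ⊆ 0-0-10,00011-
  m7 ⊆ 00011- [E]
  m12 ⊆ -01100 [E]
  m16 ⊆ 010--0 [E]
  m18 ⊆ 0-0-10,01-010,010--0
  m20 ⊆ -10100,010--0
  m22 ⊆ 0-0-10,010--0
  m26 ⊆ 01-010,01101-
  m27 ⊆ -11011,011-11,01101-
  m29 ⊆ -11101,0111-1
  m31 ⊆ 011-11,0111-1
  m35 ⊆ 1-0011 [E]
  m37 ⊆ 10-101 [E]
  m41 ⊆ 1-1-01 [E]
  m42 ⊆ 101010 [E]
  m44 ⊆ -01100,10110-
  m45 ⊆ 1-1-01,10-101,1011-1,10110-
  m47 ⊆ 1011-1 [E]
  m49 ⊆ 11-0-1 [E]
  m51 ⊆ 1-0011,11-0-1
  m52 ⊆ -10100 [E]
  m57 ⊆ 1-1-01,11-0-1,11100-
  m59 ⊆ -11011,11-0-1
  m61 ⊆ -11101,1-1-01
E = {-01100, -10100, 0-0-10, 00011-, 010--0, 1-0011, 1-1-01, 10-101, 101010, 1011-1, 11-0-1}

NO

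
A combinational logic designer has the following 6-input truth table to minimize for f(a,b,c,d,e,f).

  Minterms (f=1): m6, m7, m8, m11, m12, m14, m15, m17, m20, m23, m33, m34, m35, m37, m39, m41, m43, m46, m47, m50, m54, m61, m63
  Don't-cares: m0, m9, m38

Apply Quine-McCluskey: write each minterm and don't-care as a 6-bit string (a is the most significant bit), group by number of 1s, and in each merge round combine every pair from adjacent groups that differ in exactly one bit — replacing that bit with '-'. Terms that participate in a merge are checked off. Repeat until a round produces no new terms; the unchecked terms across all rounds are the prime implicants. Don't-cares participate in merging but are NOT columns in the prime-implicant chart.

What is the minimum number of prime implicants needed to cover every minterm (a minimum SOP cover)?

Round 0: 000000✓ 000110✓ 000111✓ 001000✓ 001001✓ 001011✓ 001100✓ 001110✓ 001111✓ 010001 010100 010111✓ 100001✓ 100010✓ 100011✓ 100101✓ 100110✓ 100111✓ 101001✓ 101011✓ 101110✓ 101111✓ 110010✓ 110110✓ 111101✓ 111111✓
Round 1: -00110✓ -00111✓ -01001✓ -01011✓ -01110✓ -01111✓ 0-0111 00-000 00-110✓ 00-111✓ 00011-✓ 001-00 001-11✓ 0010-1✓ 00100- 0011-0 00111-✓ 1-0010✓ 1-0110✓ 1-1111 10-001✓ 10-011✓ 10-110✓ 10-111✓ 100-01✓ 100-10✓ 100-11✓ 1000-1✓ 10001-✓ 1001-1✓ 10011-✓ 101-11✓ 1010-1✓ 10111-✓ 110-10✓ 1111-1
Round 2: -0-110✓ -0-111✓ -0011-✓ -01-11 -010-1 -0111-✓ 00-11-✓ 1-0-10 10--11 10-0-1 10-11-✓ 100--1 100-1-
Round 3: -0-11-
PIs = {-0-11-, -01-11, -010-1, 0-0111, 00-000, 001-00, 00100-, 0011-0, 010001, 010100, 1-0-10, 1-1111, 10--11, 10-0-1, 100--1, 100-1-, 1111-1}
Coverage chart:
  m6: -0-11- ←essential
  m7: -0-11-,0-0111
  m8: 00-000,001-00,00100-
  m11: -01-11,-010-1
  m12: 001-00,0011-0
  m14: -0-11-,0011-0
  m15: -0-11-,-01-11
  m17: 010001 ←essential
  m20: 010100 ←essential
  m23: 0-0111 ←essential
  m33: 10-0-1,100--1
  m34: 1-0-10,100-1-
  m35: 10--11,10-0-1,100--1,100-1-
  m37: 100--1 ←essential
  m39: -0-11-,10--11,100--1,100-1-
  m41: -010-1,10-0-1
  m43: -01-11,-010-1,10--11,10-0-1
  m46: -0-11- ←essential
  m47: -0-11-,-01-11,1-1111,10--11
  m50: 1-0-10 ←essential
  m54: 1-0-10 ←essential
  m61: 1111-1 ←essential
  m63: 1-1111,1111-1
Essential: -0-11-, 0-0111, 010001, 010100, 1-0-10, 100--1, 1111-1
Petrick residual → -010-1, 001-00
Min cover (9 terms): b'de + b'cd'f + a'c'def + a'b'ce'f' + a'bc'd'e'f + a'bc'de'f' + ac'ef' + ab'c'f + abcdf

9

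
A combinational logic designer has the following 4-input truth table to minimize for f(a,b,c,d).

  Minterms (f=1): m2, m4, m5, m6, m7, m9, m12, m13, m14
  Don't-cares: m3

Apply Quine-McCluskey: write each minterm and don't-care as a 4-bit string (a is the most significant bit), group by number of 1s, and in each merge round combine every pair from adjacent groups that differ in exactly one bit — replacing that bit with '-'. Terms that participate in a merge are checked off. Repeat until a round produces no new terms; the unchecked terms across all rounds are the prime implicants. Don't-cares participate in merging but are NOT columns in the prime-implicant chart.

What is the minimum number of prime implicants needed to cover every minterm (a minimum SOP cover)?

4

Round 0: 0010✓ 0011✓ 0100✓ 0101✓ 0110✓ 0111✓ 1001✓ 1100✓ 1101✓ 1110✓
Round 1: -100✓ -101✓ -110✓ 0-10✓ 0-11✓ 001-✓ 01-0✓ 01-1✓ 010-✓ 011-✓ 1-01 11-0✓ 110-✓
Round 2: -1-0 -10- 0-1- 01--
PIs = {-1-0, -10-, 0-1-, 01--, 1-01}
Coverage chart:
  m2: 0-1- ←essential
  m4: -1-0,-10-,01--
  m5: -10-,01--
  m6: -1-0,0-1-,01--
  m7: 0-1-,01--
  m9: 1-01 ←essential
  m12: -1-0,-10-
  m13: -10-,1-01
  m14: -1-0 ←essential
Essential: -1-0, 0-1-, 1-01
Petrick residual → -10-
Min cover (4 terms): bd' + bc' + a'c + ac'd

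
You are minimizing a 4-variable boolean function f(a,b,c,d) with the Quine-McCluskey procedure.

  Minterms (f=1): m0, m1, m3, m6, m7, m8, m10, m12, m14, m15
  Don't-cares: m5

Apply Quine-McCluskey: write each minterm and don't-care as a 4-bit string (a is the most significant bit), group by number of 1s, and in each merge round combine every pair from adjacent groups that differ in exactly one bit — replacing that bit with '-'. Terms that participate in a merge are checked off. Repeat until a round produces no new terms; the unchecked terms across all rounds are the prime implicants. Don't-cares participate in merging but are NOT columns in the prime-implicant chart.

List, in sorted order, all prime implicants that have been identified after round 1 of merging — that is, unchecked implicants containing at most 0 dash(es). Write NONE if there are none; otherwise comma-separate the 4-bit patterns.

[col 0] 0000*, 0001*, 0011*, 0101*, 0110*, 0111*, 1000*, 1010*, 1100*, 1110*, 1111*
[col 1] -000, -110*, -111*, 0-01*, 0-11*, 00-1*, 000-, 01-1*, 011-*, 1-00*, 1-10*, 10-0*, 11-0*, 111-*
[col 2] -11-, 0--1, 1--0
Prime implicants: -000, -11-, 0--1, 000-, 1--0

NONE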